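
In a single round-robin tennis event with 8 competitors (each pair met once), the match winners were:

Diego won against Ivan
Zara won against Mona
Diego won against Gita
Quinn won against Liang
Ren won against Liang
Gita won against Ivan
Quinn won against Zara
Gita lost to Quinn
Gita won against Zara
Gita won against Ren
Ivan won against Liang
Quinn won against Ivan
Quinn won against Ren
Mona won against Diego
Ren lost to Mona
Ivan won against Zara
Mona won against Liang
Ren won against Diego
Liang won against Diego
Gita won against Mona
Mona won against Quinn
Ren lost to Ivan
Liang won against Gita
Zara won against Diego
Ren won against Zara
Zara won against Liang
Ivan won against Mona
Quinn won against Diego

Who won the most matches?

Win totals: Mona 4, Gita 4, Ren 3, Liang 2, Zara 3, Diego 2, Ivan 4, Quinn 6.
Quinn leads with 6 wins (next highest: 4).

Quinn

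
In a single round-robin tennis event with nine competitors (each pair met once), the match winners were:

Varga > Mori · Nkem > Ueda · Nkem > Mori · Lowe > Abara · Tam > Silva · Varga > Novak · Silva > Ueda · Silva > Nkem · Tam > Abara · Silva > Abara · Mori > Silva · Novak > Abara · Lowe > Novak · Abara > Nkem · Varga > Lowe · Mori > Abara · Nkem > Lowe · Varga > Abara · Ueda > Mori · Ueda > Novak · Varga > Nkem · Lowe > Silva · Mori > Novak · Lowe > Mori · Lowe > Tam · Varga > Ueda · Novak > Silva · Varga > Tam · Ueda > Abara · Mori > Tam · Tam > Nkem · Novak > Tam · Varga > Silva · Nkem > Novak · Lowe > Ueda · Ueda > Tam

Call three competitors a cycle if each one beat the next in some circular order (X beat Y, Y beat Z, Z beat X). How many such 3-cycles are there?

Win totals: Tam 3, Abara 1, Lowe 6, Silva 3, Mori 4, Nkem 4, Novak 3, Ueda 4, Varga 8.
A competitor with w wins dominates both others in C(w,2) triples; summing gives 3 + 0 + 15 + 3 + 6 + 6 + 3 + 6 + 28 = 70 transitive triples.
Total triples C(9,3) = 84, so cyclic triples = 84 − 70 = 14.

14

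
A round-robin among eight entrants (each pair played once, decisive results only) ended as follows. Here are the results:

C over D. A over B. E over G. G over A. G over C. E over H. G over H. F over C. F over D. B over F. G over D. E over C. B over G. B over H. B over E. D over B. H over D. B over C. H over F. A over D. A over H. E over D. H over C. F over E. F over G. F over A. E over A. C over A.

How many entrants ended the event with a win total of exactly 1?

Win totals: A 3, B 5, C 2, D 1, E 5, F 5, G 4, H 3.
Exactly 1: D — 1 entrant.

1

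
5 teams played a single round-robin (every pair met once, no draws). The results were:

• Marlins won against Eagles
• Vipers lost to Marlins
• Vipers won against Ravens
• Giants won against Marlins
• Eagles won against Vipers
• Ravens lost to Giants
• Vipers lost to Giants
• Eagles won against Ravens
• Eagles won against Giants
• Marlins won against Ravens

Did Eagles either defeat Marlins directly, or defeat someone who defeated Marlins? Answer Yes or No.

Yes

Eagles did not beat Marlins directly.
Eagles beat Giants, Ravens, Vipers. Of those, Giants beat Marlins.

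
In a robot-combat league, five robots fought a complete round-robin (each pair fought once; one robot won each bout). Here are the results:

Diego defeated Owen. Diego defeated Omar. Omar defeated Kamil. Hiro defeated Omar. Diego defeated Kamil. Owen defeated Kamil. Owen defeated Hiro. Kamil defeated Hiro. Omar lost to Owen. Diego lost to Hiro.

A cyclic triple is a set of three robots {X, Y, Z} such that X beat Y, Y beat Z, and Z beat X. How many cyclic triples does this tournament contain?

Of the C(5,3) = 10 triples, the cyclic ones are: {Owen, Hiro, Diego}; {Omar, Hiro, Kamil}; {Hiro, Diego, Kamil}.
That is 3.

3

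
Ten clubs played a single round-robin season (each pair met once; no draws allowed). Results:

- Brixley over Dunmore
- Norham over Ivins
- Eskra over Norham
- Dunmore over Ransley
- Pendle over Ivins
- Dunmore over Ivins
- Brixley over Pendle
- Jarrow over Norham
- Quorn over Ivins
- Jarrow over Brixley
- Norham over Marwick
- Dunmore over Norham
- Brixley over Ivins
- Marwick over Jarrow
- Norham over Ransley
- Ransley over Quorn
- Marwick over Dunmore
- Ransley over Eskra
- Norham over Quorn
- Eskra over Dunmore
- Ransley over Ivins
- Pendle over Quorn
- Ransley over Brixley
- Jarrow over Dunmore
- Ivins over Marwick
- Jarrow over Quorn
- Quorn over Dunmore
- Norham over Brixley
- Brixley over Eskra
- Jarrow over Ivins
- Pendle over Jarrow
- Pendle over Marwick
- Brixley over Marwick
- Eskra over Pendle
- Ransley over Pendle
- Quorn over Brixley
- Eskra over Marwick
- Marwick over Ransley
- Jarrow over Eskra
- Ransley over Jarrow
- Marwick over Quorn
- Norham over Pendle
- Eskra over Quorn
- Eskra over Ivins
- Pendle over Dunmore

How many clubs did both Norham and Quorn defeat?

2

Norham beat: Marwick, Ransley, Quorn, Pendle, Ivins, Brixley.
Quorn beat: Dunmore, Ivins, Brixley.
Both beat: Ivins, Brixley — 2.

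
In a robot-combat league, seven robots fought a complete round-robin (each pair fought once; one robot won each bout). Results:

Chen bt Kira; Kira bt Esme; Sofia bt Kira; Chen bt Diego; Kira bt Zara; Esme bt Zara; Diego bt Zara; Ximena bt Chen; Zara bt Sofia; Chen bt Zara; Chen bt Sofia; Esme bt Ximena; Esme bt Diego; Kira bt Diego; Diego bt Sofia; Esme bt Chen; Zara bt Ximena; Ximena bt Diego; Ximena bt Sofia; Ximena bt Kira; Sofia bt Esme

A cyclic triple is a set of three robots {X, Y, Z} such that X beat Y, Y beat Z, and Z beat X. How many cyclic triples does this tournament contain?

Win totals: Kira 3, Esme 4, Zara 2, Ximena 4, Sofia 2, Diego 2, Chen 4.
A robot with w wins dominates both others in C(w,2) triples; summing gives 3 + 6 + 1 + 6 + 1 + 1 + 6 = 24 transitive triples.
Total triples C(7,3) = 35, so cyclic triples = 35 − 24 = 11.

11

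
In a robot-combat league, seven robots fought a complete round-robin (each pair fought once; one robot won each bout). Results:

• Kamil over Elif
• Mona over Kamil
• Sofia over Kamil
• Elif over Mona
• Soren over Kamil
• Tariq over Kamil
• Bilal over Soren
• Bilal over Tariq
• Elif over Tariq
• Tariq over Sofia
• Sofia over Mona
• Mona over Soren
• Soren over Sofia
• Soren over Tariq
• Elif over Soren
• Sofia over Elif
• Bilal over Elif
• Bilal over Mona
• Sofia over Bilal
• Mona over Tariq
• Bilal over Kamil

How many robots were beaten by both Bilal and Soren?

2

Bilal beat: Tariq, Kamil, Elif, Soren, Mona.
Soren beat: Tariq, Kamil, Sofia.
Both beat: Tariq, Kamil — 2.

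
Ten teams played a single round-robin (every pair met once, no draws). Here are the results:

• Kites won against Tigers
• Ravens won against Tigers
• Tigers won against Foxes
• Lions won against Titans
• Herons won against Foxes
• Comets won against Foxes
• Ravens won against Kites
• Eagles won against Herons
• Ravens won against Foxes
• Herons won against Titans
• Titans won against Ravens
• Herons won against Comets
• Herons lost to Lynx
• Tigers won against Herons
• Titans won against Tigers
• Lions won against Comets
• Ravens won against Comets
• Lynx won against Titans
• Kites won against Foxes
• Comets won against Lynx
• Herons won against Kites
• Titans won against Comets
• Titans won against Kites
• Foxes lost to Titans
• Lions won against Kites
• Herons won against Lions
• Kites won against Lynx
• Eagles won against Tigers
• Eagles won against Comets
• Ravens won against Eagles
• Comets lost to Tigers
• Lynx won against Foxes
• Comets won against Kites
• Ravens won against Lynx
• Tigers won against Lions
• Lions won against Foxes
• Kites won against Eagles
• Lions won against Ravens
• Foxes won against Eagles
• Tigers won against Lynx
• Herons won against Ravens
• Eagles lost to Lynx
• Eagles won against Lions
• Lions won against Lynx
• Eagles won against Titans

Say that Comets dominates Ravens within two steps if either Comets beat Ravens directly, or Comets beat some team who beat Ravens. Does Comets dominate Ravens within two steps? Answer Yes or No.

Comets did not beat Ravens directly.
Comets beat Lynx, Kites, Foxes, but each of them lost to Ravens. No two-step path.

No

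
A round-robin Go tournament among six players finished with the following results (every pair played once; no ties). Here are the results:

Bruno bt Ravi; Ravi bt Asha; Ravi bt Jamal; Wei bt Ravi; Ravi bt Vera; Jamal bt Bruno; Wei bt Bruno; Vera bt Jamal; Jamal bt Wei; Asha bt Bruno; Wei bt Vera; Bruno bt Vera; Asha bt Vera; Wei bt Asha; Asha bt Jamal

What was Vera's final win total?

Vera's results: beat Jamal; lost to Ravi, Wei, Bruno, Asha.
That is 1 win.

1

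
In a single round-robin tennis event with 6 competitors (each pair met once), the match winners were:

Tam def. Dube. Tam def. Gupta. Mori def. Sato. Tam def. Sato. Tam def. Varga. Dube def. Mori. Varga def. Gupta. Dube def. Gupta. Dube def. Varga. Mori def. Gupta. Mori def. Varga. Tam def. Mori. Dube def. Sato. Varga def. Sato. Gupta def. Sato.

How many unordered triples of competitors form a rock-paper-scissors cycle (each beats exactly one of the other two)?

Of the C(6,3) = 20 triples, the cyclic ones are: none.
That is 0.

0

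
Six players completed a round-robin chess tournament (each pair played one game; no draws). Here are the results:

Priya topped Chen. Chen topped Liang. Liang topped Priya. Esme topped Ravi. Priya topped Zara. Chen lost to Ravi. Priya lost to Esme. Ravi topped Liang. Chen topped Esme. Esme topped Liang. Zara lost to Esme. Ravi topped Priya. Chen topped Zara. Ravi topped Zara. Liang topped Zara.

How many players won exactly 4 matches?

2

Win totals: Liang 2, Priya 2, Chen 3, Zara 0, Ravi 4, Esme 4.
Exactly 4: Ravi, Esme — 2 players.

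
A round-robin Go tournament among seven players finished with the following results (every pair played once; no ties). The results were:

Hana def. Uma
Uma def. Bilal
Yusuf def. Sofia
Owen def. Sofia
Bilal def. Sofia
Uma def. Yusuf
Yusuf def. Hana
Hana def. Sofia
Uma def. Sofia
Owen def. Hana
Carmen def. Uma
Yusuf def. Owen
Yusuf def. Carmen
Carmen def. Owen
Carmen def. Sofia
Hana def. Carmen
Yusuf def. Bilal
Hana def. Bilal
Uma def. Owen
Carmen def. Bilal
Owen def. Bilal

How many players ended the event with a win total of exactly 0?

Win totals: Carmen 4, Uma 4, Sofia 0, Hana 4, Owen 3, Bilal 1, Yusuf 5.
Exactly 0: Sofia — 1 player.

1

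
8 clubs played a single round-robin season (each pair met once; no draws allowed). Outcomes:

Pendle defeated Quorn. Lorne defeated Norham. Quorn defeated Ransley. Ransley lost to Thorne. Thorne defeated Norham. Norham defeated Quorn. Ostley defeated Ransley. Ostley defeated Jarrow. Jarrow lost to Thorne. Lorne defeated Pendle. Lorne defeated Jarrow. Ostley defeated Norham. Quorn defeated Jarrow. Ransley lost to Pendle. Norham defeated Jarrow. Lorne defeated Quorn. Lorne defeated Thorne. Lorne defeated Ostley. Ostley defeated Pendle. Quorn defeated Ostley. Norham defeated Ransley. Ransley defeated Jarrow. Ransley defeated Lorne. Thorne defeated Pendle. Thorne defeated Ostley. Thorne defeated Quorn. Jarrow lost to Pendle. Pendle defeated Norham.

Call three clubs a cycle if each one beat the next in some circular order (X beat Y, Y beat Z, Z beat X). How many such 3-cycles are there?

Win totals: Thorne 6, Ransley 2, Ostley 4, Norham 3, Pendle 4, Lorne 6, Quorn 3, Jarrow 0.
A club with w wins dominates both others in C(w,2) triples; summing gives 15 + 1 + 6 + 3 + 6 + 15 + 3 + 0 = 49 transitive triples.
Total triples C(8,3) = 56, so cyclic triples = 56 − 49 = 7.

7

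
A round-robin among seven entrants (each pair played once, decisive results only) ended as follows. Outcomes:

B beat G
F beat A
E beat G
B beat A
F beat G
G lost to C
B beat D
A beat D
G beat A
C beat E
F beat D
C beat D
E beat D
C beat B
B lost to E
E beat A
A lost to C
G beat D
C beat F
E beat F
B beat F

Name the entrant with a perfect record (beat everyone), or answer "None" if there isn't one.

C

C has 6 wins out of 6 opponents — a perfect record.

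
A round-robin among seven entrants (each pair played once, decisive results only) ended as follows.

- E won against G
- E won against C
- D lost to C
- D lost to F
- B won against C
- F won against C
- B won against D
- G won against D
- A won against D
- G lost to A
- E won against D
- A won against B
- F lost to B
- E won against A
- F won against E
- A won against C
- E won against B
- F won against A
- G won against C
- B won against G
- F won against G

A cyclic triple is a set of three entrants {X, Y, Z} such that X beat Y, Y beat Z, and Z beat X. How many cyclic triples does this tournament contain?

2

Win totals: A 4, B 4, C 1, D 0, E 5, F 5, G 2.
An entrant with w wins dominates both others in C(w,2) triples; summing gives 6 + 6 + 0 + 0 + 10 + 10 + 1 = 33 transitive triples.
Total triples C(7,3) = 35, so cyclic triples = 35 − 33 = 2.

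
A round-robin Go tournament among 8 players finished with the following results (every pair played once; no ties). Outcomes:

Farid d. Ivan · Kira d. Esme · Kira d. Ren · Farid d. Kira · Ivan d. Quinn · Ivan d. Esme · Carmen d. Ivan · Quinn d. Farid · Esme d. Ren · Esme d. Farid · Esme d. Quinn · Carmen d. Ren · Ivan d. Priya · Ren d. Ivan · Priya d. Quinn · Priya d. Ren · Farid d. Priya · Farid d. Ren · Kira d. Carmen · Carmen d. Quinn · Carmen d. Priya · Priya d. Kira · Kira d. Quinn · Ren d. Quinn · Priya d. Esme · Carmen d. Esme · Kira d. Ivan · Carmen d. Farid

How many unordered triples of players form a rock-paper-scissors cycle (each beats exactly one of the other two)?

Win totals: Priya 4, Ren 2, Kira 5, Carmen 6, Quinn 1, Esme 3, Farid 4, Ivan 3.
A player with w wins dominates both others in C(w,2) triples; summing gives 6 + 1 + 10 + 15 + 0 + 3 + 6 + 3 = 44 transitive triples.
Total triples C(8,3) = 56, so cyclic triples = 56 − 44 = 12.

12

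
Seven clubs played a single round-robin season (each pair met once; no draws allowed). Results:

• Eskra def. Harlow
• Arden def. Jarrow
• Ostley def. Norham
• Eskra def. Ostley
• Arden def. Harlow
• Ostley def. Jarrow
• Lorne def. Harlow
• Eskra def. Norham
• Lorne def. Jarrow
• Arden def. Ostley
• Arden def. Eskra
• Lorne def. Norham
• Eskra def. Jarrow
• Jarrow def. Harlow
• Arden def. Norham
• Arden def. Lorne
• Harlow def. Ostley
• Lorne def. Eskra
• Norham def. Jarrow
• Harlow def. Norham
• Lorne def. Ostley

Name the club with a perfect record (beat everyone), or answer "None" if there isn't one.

Arden has 6 wins out of 6 opponents — a perfect record.

Arden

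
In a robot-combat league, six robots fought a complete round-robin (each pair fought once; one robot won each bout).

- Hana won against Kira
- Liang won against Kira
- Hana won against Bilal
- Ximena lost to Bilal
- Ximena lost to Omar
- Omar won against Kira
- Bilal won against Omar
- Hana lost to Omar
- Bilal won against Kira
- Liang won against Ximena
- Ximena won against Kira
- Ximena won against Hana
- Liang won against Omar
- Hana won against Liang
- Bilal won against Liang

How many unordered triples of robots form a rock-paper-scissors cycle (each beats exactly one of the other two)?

Win totals: Liang 3, Kira 0, Ximena 2, Bilal 4, Omar 3, Hana 3.
A robot with w wins dominates both others in C(w,2) triples; summing gives 3 + 0 + 1 + 6 + 3 + 3 = 16 transitive triples.
Total triples C(6,3) = 20, so cyclic triples = 20 − 16 = 4.

4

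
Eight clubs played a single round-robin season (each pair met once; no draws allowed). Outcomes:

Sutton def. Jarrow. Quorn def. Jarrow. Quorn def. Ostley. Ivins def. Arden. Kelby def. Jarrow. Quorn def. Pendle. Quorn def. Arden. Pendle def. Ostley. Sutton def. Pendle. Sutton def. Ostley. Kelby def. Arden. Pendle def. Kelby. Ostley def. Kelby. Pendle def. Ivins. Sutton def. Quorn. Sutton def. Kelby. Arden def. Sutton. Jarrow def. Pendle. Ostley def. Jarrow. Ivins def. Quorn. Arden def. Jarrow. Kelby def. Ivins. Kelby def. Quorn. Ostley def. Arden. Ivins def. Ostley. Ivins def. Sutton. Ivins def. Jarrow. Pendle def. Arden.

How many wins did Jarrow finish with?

Jarrow's results: beat Pendle; lost to Ivins, Quorn, Sutton, Kelby, Arden, Ostley.
That is 1 win.

1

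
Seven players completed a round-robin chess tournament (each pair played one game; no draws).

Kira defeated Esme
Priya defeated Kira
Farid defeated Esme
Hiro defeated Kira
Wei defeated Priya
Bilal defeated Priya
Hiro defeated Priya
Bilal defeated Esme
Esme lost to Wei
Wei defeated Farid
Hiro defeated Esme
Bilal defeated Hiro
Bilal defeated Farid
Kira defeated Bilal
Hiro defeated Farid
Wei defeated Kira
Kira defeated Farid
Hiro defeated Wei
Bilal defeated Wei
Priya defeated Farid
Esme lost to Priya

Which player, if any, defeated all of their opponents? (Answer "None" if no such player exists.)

Highest win total is Hiro with 5 (out of 6 possible).
Hiro lost to Bilal, so no player went undefeated.

None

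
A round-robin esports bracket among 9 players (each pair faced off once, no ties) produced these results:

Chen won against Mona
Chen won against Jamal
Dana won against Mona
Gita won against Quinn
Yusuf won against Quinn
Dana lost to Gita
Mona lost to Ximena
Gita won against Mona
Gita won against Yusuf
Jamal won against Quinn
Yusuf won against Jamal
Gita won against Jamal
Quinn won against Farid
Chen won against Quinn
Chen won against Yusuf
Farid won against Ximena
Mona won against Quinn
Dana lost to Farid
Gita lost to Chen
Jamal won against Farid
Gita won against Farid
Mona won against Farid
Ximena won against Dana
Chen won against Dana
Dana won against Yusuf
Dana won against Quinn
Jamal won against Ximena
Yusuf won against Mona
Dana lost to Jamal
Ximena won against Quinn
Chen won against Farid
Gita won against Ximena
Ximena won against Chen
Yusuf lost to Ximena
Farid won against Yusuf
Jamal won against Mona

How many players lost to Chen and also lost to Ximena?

4

Chen beat: Yusuf, Dana, Gita, Jamal, Mona, Farid, Quinn.
Ximena beat: Yusuf, Dana, Chen, Mona, Quinn.
Both beat: Yusuf, Dana, Mona, Quinn — 4.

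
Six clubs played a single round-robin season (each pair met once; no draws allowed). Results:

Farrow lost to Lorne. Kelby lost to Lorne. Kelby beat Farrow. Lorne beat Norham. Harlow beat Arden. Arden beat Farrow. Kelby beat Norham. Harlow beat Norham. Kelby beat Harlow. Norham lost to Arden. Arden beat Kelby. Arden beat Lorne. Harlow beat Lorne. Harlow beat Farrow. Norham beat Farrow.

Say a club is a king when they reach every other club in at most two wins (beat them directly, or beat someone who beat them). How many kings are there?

Arden reaches everyone (king).
Norham cannot reach Arden, Lorne, Harlow, Kelby in two steps.
Lorne cannot reach Arden in two steps.
Harlow reaches everyone (king).
Kelby reaches everyone (king).
Farrow cannot reach Arden, Norham, Lorne, Harlow, Kelby in two steps.
Kings: Arden, Harlow, Kelby — 3.

3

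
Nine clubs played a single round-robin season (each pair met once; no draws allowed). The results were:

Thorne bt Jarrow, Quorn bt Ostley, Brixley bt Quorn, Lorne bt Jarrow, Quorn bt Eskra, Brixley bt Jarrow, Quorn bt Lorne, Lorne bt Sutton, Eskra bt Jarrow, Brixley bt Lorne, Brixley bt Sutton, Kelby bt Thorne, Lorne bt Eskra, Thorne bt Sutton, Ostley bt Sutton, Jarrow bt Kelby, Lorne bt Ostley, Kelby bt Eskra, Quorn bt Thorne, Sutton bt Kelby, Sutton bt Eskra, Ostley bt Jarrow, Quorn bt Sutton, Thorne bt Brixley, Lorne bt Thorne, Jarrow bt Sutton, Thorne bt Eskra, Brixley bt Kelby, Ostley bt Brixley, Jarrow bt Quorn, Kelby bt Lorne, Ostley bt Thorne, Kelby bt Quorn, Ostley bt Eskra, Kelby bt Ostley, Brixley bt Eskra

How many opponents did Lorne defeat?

5

Lorne's results: beat Thorne, Eskra, Sutton, Ostley, Jarrow; lost to Brixley, Kelby, Quorn.
That is 5 wins.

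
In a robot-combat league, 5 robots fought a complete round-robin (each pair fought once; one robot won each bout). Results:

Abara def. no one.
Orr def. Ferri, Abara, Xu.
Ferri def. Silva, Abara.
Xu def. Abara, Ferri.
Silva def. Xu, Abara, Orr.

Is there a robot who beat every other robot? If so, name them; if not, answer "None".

Highest win total is Silva with 3 (out of 4 possible).
Silva lost to Ferri, so no robot went undefeated.

None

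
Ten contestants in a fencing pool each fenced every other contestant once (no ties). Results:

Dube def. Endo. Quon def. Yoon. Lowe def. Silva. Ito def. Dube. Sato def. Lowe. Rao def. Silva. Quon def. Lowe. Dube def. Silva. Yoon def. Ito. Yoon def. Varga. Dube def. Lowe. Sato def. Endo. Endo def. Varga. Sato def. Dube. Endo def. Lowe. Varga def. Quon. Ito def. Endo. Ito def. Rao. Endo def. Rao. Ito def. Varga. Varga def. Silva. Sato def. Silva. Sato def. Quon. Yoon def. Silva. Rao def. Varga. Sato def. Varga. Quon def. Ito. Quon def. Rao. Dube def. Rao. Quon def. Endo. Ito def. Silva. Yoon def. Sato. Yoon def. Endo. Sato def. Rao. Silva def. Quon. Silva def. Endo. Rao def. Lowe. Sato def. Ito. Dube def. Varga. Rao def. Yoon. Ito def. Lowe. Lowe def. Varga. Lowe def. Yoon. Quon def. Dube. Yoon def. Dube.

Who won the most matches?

Sato

Win totals: Quon 6, Yoon 6, Sato 8, Rao 4, Silva 2, Endo 3, Dube 5, Varga 2, Lowe 3, Ito 6.
Sato leads with 8 wins (next highest: 6).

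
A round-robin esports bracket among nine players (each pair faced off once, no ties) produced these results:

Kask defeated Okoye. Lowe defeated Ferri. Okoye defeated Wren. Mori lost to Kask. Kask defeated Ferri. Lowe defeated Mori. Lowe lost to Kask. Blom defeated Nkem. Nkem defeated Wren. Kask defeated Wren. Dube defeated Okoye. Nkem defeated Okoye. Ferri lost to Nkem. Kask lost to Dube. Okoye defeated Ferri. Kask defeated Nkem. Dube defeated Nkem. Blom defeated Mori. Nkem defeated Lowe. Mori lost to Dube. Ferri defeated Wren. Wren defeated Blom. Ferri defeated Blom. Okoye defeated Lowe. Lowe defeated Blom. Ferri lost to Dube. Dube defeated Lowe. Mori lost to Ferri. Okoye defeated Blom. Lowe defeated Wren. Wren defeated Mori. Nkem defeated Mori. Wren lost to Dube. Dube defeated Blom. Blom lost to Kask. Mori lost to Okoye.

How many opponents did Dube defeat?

8

Dube's results: beat Nkem, Wren, Ferri, Lowe, Mori, Okoye, Blom, Kask; lost to no one.
That is 8 wins.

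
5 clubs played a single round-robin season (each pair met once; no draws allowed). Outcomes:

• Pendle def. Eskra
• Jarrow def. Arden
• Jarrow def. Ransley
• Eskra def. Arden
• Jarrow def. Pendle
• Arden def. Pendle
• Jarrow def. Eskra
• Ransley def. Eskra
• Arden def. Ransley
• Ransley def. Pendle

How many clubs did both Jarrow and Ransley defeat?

2

Jarrow beat: Pendle, Ransley, Eskra, Arden.
Ransley beat: Pendle, Eskra.
Both beat: Pendle, Eskra — 2.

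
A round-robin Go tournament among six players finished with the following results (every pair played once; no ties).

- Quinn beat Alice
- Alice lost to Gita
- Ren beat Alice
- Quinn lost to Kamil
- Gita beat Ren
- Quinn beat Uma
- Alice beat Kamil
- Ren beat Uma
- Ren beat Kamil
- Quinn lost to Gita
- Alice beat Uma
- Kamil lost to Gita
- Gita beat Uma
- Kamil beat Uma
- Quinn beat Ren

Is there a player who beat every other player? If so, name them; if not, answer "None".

Gita

Gita has 5 wins out of 5 opponents — a perfect record.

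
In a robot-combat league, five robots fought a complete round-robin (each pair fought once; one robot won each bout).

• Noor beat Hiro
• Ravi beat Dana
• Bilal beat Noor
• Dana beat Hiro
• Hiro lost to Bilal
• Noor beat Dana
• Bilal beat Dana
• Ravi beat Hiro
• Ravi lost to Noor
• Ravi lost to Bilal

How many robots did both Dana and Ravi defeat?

1

Dana beat: Hiro.
Ravi beat: Hiro, Dana.
Both beat: Hiro — 1.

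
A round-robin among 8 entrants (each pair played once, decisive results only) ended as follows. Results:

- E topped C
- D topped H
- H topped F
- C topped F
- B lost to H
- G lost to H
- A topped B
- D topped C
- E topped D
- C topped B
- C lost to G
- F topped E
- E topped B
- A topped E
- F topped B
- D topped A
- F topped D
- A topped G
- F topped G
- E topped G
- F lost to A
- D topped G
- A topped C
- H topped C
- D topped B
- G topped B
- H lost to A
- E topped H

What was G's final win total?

G's results: beat B, C; lost to A, D, E, F, H.
That is 2 wins.

2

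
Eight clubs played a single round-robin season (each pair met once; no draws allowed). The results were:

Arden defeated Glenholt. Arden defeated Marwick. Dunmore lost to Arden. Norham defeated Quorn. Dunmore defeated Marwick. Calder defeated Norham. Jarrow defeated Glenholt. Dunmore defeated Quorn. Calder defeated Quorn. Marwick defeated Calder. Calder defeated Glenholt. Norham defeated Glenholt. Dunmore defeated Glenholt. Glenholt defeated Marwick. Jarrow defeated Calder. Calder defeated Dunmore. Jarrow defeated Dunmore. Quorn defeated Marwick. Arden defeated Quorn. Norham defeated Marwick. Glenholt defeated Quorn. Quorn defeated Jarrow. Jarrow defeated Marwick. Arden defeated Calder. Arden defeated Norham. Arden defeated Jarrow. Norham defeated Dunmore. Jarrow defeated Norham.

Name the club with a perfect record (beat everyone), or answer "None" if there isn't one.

Arden has 7 wins out of 7 opponents — a perfect record.

Arden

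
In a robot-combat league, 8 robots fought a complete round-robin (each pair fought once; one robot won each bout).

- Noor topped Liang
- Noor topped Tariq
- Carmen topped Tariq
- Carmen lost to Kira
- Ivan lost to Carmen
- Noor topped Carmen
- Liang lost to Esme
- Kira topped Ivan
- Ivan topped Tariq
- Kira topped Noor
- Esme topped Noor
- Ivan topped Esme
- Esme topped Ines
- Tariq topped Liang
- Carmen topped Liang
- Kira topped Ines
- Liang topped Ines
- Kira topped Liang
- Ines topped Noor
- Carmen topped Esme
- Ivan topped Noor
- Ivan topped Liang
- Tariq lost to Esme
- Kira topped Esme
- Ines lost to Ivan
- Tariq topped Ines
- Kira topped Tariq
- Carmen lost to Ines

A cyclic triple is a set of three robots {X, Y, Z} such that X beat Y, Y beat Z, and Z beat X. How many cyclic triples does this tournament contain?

8

Win totals: Carmen 4, Tariq 2, Esme 4, Noor 3, Ines 2, Kira 7, Liang 1, Ivan 5.
A robot with w wins dominates both others in C(w,2) triples; summing gives 6 + 1 + 6 + 3 + 1 + 21 + 0 + 10 = 48 transitive triples.
Total triples C(8,3) = 56, so cyclic triples = 56 − 48 = 8.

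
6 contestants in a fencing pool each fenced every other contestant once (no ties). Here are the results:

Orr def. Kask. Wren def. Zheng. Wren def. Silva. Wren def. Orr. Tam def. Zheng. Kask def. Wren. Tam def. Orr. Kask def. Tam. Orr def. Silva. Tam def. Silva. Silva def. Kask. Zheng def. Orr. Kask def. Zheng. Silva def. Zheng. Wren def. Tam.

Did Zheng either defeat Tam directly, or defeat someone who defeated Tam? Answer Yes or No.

Zheng did not beat Tam directly.
Zheng beat Orr, but each of them lost to Tam. No two-step path.

No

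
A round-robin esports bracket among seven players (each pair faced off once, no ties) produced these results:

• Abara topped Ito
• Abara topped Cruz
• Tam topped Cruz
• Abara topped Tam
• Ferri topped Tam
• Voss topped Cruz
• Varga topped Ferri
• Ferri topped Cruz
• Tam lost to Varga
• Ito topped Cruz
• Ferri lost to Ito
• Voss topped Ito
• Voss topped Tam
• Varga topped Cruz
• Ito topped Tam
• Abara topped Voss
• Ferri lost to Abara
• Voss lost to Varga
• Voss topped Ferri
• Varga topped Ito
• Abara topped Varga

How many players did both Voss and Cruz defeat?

Voss beat: Ferri, Cruz, Ito, Tam.
Cruz beat: no one.
No one was beaten by both.

0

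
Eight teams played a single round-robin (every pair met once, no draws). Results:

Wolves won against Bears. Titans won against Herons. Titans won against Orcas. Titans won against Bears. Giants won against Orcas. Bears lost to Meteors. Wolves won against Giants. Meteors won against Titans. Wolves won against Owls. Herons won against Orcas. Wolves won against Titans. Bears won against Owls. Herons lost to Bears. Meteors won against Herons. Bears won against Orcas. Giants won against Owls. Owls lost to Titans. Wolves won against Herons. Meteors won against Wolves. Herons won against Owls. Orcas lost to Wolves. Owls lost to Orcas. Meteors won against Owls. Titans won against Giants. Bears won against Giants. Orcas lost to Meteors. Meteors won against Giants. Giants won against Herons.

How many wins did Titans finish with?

5

Titans' results: beat Orcas, Giants, Owls, Bears, Herons; lost to Wolves, Meteors.
That is 5 wins.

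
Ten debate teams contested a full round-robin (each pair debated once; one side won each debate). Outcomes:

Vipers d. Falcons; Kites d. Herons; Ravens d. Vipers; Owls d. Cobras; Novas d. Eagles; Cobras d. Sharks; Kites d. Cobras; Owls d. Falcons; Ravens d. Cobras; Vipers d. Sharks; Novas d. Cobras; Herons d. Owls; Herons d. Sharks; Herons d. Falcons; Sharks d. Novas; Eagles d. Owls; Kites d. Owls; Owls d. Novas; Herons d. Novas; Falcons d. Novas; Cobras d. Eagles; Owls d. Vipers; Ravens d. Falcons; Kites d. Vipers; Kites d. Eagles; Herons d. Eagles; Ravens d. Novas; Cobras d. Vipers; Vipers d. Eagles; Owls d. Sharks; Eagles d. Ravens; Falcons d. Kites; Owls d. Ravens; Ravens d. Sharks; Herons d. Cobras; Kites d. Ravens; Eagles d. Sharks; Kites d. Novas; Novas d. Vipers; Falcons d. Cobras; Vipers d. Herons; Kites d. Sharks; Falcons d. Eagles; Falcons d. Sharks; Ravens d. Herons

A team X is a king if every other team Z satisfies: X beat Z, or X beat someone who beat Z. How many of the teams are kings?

6

Ravens reaches everyone (king).
Cobras cannot reach Kites in two steps.
Owls reaches everyone (king).
Falcons reaches everyone (king).
Herons reaches everyone (king).
Eagles cannot reach Kites in two steps.
Vipers reaches everyone (king).
Novas cannot reach Kites in two steps.
Kites reaches everyone (king).
Sharks cannot reach Ravens, Owls, Falcons, Herons, Kites in two steps.
Kings: Ravens, Owls, Falcons, Herons, Vipers, Kites — 6.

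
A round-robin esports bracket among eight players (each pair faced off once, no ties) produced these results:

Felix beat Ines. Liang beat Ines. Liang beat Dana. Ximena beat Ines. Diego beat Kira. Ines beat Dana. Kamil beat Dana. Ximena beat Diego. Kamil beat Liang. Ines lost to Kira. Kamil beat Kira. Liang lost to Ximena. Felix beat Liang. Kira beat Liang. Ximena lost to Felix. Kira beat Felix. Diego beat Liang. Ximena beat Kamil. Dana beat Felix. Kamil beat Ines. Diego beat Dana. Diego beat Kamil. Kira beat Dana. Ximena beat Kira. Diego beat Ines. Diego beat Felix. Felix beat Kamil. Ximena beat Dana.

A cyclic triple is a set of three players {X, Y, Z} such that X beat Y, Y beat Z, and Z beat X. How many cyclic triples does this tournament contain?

7

Win totals: Ximena 6, Liang 2, Felix 4, Ines 1, Kamil 4, Kira 4, Diego 6, Dana 1.
A player with w wins dominates both others in C(w,2) triples; summing gives 15 + 1 + 6 + 0 + 6 + 6 + 15 + 0 = 49 transitive triples.
Total triples C(8,3) = 56, so cyclic triples = 56 − 49 = 7.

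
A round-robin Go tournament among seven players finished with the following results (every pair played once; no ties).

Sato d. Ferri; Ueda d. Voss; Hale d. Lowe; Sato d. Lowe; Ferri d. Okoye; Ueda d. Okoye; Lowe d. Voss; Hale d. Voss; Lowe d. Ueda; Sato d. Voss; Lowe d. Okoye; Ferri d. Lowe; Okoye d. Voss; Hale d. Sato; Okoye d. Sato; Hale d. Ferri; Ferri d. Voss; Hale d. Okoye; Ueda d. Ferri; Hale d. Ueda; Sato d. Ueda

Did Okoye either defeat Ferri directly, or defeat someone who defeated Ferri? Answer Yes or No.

Yes

Okoye did not beat Ferri directly.
Okoye beat Sato, Voss. Of those, Sato beat Ferri.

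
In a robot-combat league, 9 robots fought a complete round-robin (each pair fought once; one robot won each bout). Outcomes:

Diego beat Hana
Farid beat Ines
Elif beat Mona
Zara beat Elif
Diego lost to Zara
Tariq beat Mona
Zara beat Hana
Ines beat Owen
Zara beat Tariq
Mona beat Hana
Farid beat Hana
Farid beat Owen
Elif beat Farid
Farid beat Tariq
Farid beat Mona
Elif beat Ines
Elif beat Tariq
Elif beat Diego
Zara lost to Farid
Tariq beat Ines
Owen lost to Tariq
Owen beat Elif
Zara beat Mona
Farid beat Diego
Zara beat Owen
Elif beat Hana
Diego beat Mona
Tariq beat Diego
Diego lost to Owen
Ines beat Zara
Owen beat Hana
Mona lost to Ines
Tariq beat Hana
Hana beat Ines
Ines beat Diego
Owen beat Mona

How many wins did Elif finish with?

Elif's results: beat Hana, Ines, Tariq, Farid, Mona, Diego; lost to Zara, Owen.
That is 6 wins.

6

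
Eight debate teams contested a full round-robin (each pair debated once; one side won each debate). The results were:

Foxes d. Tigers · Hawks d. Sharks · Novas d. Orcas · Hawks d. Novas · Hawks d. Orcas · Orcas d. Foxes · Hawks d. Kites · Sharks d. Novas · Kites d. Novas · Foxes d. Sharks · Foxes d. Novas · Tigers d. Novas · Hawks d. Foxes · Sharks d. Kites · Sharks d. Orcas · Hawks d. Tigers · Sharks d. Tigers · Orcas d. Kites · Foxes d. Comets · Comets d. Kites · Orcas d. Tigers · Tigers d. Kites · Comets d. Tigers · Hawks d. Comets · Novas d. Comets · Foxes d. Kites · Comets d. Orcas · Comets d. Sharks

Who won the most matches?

Win totals: Orcas 3, Novas 2, Foxes 5, Tigers 2, Comets 4, Hawks 7, Sharks 4, Kites 1.
Hawks leads with 7 wins (next highest: 5).

Hawks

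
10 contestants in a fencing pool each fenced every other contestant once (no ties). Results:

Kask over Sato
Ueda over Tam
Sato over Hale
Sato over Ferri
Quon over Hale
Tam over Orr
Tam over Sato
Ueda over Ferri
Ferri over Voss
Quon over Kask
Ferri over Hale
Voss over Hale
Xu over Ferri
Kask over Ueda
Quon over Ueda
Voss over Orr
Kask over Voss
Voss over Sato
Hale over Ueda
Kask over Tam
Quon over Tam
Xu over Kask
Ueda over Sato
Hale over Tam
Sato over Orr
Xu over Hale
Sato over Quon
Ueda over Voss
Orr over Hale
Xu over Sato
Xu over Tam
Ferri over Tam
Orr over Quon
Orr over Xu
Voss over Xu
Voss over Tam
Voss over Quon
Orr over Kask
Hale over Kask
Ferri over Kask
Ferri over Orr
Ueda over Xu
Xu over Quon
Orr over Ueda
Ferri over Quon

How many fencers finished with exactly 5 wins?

Win totals: Tam 2, Sato 4, Xu 6, Ferri 6, Hale 3, Orr 5, Quon 4, Voss 6, Ueda 5, Kask 4.
Exactly 5: Orr, Ueda — 2 fencers.

2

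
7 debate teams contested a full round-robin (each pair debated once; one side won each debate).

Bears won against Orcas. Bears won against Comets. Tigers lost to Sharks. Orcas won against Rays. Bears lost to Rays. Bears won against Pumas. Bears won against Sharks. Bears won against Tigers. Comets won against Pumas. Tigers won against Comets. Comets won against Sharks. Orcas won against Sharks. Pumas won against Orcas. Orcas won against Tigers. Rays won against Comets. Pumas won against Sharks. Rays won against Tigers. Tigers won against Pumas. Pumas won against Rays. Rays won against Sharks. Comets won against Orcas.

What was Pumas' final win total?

3

Pumas' results: beat Orcas, Rays, Sharks; lost to Tigers, Comets, Bears.
That is 3 wins.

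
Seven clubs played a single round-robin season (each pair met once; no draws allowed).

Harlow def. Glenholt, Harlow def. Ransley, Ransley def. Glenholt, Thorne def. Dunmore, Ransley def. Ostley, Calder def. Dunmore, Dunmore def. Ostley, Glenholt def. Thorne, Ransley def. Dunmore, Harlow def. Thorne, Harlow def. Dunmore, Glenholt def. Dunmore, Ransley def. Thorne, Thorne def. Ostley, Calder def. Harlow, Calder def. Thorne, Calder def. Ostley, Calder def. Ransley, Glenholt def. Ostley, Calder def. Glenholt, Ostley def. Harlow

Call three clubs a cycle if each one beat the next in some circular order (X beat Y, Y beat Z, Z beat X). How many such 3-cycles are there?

Win totals: Thorne 2, Harlow 4, Ostley 1, Calder 6, Dunmore 1, Glenholt 3, Ransley 4.
A club with w wins dominates both others in C(w,2) triples; summing gives 1 + 6 + 0 + 15 + 0 + 3 + 6 = 31 transitive triples.
Total triples C(7,3) = 35, so cyclic triples = 35 − 31 = 4.

4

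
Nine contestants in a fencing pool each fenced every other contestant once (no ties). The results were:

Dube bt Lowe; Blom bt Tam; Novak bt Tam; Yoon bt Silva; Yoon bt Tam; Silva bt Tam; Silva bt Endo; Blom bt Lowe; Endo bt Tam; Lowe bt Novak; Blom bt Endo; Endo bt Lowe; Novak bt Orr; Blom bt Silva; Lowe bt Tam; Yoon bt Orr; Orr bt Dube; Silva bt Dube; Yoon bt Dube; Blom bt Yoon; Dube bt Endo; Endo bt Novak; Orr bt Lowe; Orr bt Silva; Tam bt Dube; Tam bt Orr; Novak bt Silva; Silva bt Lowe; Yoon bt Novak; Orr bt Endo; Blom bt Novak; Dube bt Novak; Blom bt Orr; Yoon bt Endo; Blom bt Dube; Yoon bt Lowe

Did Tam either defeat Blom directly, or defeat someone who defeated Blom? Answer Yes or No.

Tam did not beat Blom directly.
Tam beat Dube, Orr, but each of them lost to Blom. No two-step path.

No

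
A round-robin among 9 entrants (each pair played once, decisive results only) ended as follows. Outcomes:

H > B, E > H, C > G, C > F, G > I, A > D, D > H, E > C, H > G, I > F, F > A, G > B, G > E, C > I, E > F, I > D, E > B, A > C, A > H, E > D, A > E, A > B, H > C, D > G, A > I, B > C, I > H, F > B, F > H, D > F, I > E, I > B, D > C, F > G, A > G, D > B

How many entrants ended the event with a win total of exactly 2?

0

Win totals: A 7, B 1, C 3, D 5, E 5, F 4, G 3, H 3, I 5.
No entrant has exactly 2 wins.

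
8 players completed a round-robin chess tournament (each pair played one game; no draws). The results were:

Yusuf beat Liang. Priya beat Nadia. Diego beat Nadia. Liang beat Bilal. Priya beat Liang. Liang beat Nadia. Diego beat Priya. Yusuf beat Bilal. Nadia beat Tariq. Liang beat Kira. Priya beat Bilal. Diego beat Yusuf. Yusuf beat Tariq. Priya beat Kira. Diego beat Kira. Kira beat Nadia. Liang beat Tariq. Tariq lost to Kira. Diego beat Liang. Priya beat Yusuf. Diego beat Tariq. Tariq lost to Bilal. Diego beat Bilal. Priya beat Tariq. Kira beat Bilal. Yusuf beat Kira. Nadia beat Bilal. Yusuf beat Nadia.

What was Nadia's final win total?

2

Nadia's results: beat Bilal, Tariq; lost to Kira, Yusuf, Priya, Liang, Diego.
That is 2 wins.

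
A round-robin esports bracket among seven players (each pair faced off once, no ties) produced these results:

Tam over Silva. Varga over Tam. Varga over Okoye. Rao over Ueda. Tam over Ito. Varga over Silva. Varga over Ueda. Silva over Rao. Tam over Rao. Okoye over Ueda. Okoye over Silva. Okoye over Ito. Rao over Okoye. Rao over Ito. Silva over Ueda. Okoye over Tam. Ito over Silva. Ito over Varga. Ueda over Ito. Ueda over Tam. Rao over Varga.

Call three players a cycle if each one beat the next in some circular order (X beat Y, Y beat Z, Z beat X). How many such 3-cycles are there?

11

Win totals: Tam 3, Ueda 2, Ito 2, Rao 4, Varga 4, Silva 2, Okoye 4.
A player with w wins dominates both others in C(w,2) triples; summing gives 3 + 1 + 1 + 6 + 6 + 1 + 6 = 24 transitive triples.
Total triples C(7,3) = 35, so cyclic triples = 35 − 24 = 11.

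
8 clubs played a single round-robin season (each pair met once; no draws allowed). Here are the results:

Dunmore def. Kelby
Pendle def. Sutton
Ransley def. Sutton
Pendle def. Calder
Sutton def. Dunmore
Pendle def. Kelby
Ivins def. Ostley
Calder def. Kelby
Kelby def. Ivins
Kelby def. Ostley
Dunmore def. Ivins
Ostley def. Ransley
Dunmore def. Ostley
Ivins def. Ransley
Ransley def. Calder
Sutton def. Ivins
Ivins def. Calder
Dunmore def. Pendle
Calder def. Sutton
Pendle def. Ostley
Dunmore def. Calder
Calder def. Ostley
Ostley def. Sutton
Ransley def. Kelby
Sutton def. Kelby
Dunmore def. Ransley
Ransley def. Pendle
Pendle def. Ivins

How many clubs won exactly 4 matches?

Win totals: Ostley 2, Ivins 3, Pendle 5, Sutton 3, Kelby 2, Dunmore 6, Calder 3, Ransley 4.
Exactly 4: Ransley — 1 club.

1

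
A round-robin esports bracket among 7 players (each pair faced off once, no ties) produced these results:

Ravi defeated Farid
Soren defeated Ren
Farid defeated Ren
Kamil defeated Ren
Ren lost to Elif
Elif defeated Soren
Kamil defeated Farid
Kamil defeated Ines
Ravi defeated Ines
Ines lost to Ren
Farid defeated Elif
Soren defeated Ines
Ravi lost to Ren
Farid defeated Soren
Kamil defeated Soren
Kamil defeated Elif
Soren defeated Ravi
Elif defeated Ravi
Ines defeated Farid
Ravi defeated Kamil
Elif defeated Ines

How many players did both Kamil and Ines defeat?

Kamil beat: Farid, Ines, Soren, Ren, Elif.
Ines beat: Farid.
Both beat: Farid — 1.

1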